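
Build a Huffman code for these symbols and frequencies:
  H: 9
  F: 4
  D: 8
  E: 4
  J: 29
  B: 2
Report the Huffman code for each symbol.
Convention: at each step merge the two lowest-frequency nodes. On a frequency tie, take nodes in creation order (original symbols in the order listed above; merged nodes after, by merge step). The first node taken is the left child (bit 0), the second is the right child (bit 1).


Huffman tree construction:
Step 1: Merge B(2) + F(4) = 6
Step 2: Merge E(4) + (B+F)(6) = 10
Step 3: Merge D(8) + H(9) = 17
Step 4: Merge (E+(B+F))(10) + (D+H)(17) = 27
Step 5: Merge ((E+(B+F))+(D+H))(27) + J(29) = 56
Read each symbol's code off the tree from the root (left child = 0, right child = 1).

Codes:
  H: 011 (length 3)
  F: 0011 (length 4)
  D: 010 (length 3)
  E: 000 (length 3)
  J: 1 (length 1)
  B: 0010 (length 4)
Average code length: 116/56 = 2.0714 bits/symbol


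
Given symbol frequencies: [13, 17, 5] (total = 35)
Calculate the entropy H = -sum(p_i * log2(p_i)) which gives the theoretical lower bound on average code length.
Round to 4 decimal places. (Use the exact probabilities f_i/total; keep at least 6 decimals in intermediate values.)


Per-symbol terms -p_i * log2(p_i) with p_i = f_i/35:
  p = 13/35 = 0.371429: log2(p) = -1.428843, -p*log2(p) = 0.530713
  p = 17/35 = 0.485714: log2(p) = -1.041820, -p*log2(p) = 0.506027
  p = 5/35 = 0.142857: log2(p) = -2.807355, -p*log2(p) = 0.401051
H = 0.530713 + 0.506027 + 0.401051 = 1.437791

H = 1.4378 bits/symbol


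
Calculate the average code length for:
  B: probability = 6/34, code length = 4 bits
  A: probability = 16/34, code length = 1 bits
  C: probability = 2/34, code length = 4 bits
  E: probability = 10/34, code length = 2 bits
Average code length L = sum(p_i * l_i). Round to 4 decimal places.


Weighted contributions p_i * l_i:
  B: (6/34) * 4 = 24/34
  A: (16/34) * 1 = 16/34
  C: (2/34) * 4 = 8/34
  E: (10/34) * 2 = 20/34
Sum = (24 + 16 + 8 + 20)/34 = 68/34

L = 68/34 = 2.0000 bits/symbol


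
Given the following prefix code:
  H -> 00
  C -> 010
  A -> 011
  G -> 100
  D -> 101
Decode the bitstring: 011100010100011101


Decoding step by step:
Bits 011 -> A
Bits 100 -> G
Bits 010 -> C
Bits 100 -> G
Bits 011 -> A
Bits 101 -> D


Decoded message: AGCGAD


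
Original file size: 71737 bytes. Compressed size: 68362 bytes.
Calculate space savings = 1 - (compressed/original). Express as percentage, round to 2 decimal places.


ratio = compressed/original = 68362/71737 = 0.952953
savings = 1 - ratio = 1 - 0.952953 = 0.047047
as a percentage: 0.047047 * 100 = 4.7%

Space savings = 1 - 68362/71737 = 4.7%


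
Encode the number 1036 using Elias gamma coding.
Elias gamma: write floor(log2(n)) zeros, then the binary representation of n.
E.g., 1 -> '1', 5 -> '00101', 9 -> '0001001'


num_bits = floor(log2(1036)) + 1 = 11
leading_zeros = num_bits - 1 = 10
binary(1036) = 10000001100

Elias gamma(1036) = '0000000000' + '10000001100' = 000000000010000001100 (21 bits)


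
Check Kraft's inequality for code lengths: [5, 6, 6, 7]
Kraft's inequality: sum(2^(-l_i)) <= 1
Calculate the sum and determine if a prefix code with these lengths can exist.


Sum = 2^(-5) + 2^(-6) + 2^(-6) + 2^(-7)
    = 0.03125 + 0.015625 + 0.015625 + 0.0078125
    = 9/128 = 0.0703125
Since 0.0703125 <= 1, Kraft's inequality IS satisfied.
A prefix code with these lengths CAN exist.

Kraft sum = 0.0703125. Satisfied.


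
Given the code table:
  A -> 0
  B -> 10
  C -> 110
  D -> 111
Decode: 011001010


Decoding:
0 -> A
110 -> C
0 -> A
10 -> B
10 -> B


Result: ACABB


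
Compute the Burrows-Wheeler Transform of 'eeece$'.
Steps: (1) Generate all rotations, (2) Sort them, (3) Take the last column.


Rotations (sorted):
  0: $eeece -> last char: e
  1: ce$eee -> last char: e
  2: e$eeec -> last char: c
  3: ece$ee -> last char: e
  4: eece$e -> last char: e
  5: eeece$ -> last char: $


BWT = eecee$


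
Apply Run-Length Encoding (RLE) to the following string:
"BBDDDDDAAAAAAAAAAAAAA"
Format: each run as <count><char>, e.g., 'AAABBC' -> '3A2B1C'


Scanning runs left to right:
  i=0: run of 'B' x 2 -> '2B'
  i=2: run of 'D' x 5 -> '5D'
  i=7: run of 'A' x 14 -> '14A'

RLE = 2B5D14A


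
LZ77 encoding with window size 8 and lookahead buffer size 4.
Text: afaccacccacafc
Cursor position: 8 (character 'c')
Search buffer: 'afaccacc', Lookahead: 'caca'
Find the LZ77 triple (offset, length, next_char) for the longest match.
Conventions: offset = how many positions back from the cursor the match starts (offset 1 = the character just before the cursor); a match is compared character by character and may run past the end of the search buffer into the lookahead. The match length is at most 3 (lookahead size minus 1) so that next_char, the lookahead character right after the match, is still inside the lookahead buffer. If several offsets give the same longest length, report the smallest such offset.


Try each offset into the search buffer:
  offset=1 (pos 7, char 'c'): match length 1
  offset=2 (pos 6, char 'c'): match length 1
  offset=3 (pos 5, char 'a'): match length 0
  offset=4 (pos 4, char 'c'): match length 3
  offset=5 (pos 3, char 'c'): match length 1
  offset=6 (pos 2, char 'a'): match length 0
  offset=7 (pos 1, char 'f'): match length 0
  offset=8 (pos 0, char 'a'): match length 0
Longest match has length 3 at offset 4.
next_char = character at position 8 + 3 = 11 -> 'a'

Best match: offset=4, length=3 (matching 'cac' starting at position 4)
LZ77 triple: (4, 3, 'a')


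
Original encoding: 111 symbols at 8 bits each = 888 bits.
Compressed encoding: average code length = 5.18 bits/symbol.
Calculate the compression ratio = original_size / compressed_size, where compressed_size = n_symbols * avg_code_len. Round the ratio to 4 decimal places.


original_size = n_symbols * orig_bits = 111 * 8 = 888 bits
compressed_size = n_symbols * avg_code_len = 111 * 5.18 = 574.98 bits
ratio = original_size / compressed_size = 888 / 574.98 = 1.5444

Compression ratio = 1.5444


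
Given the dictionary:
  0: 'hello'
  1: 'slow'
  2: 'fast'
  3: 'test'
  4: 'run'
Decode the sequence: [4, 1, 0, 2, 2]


Look up each index in the dictionary:
  4 -> 'run'
  1 -> 'slow'
  0 -> 'hello'
  2 -> 'fast'
  2 -> 'fast'

Decoded: "run slow hello fast fast"


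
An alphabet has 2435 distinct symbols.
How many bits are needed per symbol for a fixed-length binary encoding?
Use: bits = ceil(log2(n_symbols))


log2(2435) = 11.2497
Bracket: 2^11 = 2048 < 2435 <= 2^12 = 4096
So ceil(log2(2435)) = 12

bits = ceil(log2(2435)) = ceil(11.2497) = 12 bits


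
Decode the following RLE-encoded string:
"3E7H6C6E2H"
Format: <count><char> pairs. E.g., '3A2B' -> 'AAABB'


Expanding each <count><char> pair:
  3E -> 'EEE'
  7H -> 'HHHHHHH'
  6C -> 'CCCCCC'
  6E -> 'EEEEEE'
  2H -> 'HH'

Decoded = EEEHHHHHHHCCCCCCEEEEEEHH


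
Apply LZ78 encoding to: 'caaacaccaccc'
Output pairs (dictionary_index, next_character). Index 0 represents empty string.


LZ78 encoding steps:
Dictionary: {0: ''}
Step 1: w='' (idx 0), next='c' -> output (0, 'c'), add 'c' as idx 1
Step 2: w='' (idx 0), next='a' -> output (0, 'a'), add 'a' as idx 2
Step 3: w='a' (idx 2), next='a' -> output (2, 'a'), add 'aa' as idx 3
Step 4: w='c' (idx 1), next='a' -> output (1, 'a'), add 'ca' as idx 4
Step 5: w='c' (idx 1), next='c' -> output (1, 'c'), add 'cc' as idx 5
Step 6: w='a' (idx 2), next='c' -> output (2, 'c'), add 'ac' as idx 6
Step 7: w='cc' (idx 5), end of input -> output (5, '')


Encoded: [(0, 'c'), (0, 'a'), (2, 'a'), (1, 'a'), (1, 'c'), (2, 'c'), (5, '')]


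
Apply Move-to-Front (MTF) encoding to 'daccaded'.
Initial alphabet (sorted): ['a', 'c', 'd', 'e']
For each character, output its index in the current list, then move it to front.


MTF encoding:
'd': index 2 in ['a', 'c', 'd', 'e'] -> ['d', 'a', 'c', 'e']
'a': index 1 in ['d', 'a', 'c', 'e'] -> ['a', 'd', 'c', 'e']
'c': index 2 in ['a', 'd', 'c', 'e'] -> ['c', 'a', 'd', 'e']
'c': index 0 in ['c', 'a', 'd', 'e'] -> ['c', 'a', 'd', 'e']
'a': index 1 in ['c', 'a', 'd', 'e'] -> ['a', 'c', 'd', 'e']
'd': index 2 in ['a', 'c', 'd', 'e'] -> ['d', 'a', 'c', 'e']
'e': index 3 in ['d', 'a', 'c', 'e'] -> ['e', 'd', 'a', 'c']
'd': index 1 in ['e', 'd', 'a', 'c'] -> ['d', 'e', 'a', 'c']


Output: [2, 1, 2, 0, 1, 2, 3, 1]


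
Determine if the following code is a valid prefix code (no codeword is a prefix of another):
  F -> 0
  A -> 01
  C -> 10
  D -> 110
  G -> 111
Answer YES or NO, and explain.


Checking each pair (does one codeword prefix another?):
  F='0' vs A='01': prefix -- VIOLATION

NO -- this is NOT a valid prefix code. F (0) is a prefix of A (01).


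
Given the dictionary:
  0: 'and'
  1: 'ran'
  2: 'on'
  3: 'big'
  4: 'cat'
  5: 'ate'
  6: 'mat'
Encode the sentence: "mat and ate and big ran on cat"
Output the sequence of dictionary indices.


Look up each word in the dictionary:
  'mat' -> 6
  'and' -> 0
  'ate' -> 5
  'and' -> 0
  'big' -> 3
  'ran' -> 1
  'on' -> 2
  'cat' -> 4

Encoded: [6, 0, 5, 0, 3, 1, 2, 4]


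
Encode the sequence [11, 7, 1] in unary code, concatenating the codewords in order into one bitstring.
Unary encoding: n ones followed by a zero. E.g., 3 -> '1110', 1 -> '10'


Encode each number as n ones followed by a terminating 0:
  11 -> 111111111110 (12 bits)
  7 -> 11111110 (8 bits)
  1 -> 10 (2 bits)
Total length = 12 + 8 + 2 = 22 bits.

Unary([11, 7, 1]) = 1111111111101111111010 (22 bits)


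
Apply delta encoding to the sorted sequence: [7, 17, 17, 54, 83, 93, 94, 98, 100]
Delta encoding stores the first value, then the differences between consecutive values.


First value: 7
Deltas:
  17 - 7 = 10
  17 - 17 = 0
  54 - 17 = 37
  83 - 54 = 29
  93 - 83 = 10
  94 - 93 = 1
  98 - 94 = 4
  100 - 98 = 2


Delta encoded: [7, 10, 0, 37, 29, 10, 1, 4, 2]


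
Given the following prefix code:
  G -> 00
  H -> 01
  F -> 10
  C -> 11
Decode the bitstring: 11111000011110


Decoding step by step:
Bits 11 -> C
Bits 11 -> C
Bits 10 -> F
Bits 00 -> G
Bits 01 -> H
Bits 11 -> C
Bits 10 -> F


Decoded message: CCFGHCF


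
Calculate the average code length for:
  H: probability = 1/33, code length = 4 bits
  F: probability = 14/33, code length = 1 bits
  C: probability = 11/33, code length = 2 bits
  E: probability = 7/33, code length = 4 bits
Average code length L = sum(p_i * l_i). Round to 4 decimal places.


Weighted contributions p_i * l_i:
  H: (1/33) * 4 = 4/33
  F: (14/33) * 1 = 14/33
  C: (11/33) * 2 = 22/33
  E: (7/33) * 4 = 28/33
Sum = (4 + 14 + 22 + 28)/33 = 68/33

L = 68/33 = 2.0606 bits/symbol


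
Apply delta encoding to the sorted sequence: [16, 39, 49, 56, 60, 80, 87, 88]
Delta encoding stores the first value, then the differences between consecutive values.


First value: 16
Deltas:
  39 - 16 = 23
  49 - 39 = 10
  56 - 49 = 7
  60 - 56 = 4
  80 - 60 = 20
  87 - 80 = 7
  88 - 87 = 1


Delta encoded: [16, 23, 10, 7, 4, 20, 7, 1]


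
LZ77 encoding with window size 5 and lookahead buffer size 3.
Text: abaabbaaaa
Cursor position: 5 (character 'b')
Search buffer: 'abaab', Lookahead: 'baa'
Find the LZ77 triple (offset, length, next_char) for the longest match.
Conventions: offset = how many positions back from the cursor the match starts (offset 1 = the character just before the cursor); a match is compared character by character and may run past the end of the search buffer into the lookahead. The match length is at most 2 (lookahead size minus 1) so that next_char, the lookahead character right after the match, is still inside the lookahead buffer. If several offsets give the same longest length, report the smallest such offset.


Try each offset into the search buffer:
  offset=1 (pos 4, char 'b'): match length 1
  offset=2 (pos 3, char 'a'): match length 0
  offset=3 (pos 2, char 'a'): match length 0
  offset=4 (pos 1, char 'b'): match length 2
  offset=5 (pos 0, char 'a'): match length 0
Longest match has length 2 at offset 4.
next_char = character at position 5 + 2 = 7 -> 'a'

Best match: offset=4, length=2 (matching 'ba' starting at position 1)
LZ77 triple: (4, 2, 'a')


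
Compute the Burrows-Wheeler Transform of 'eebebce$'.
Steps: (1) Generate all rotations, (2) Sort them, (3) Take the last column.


Rotations (sorted):
  0: $eebebce -> last char: e
  1: bce$eebe -> last char: e
  2: bebce$ee -> last char: e
  3: ce$eebeb -> last char: b
  4: e$eebebc -> last char: c
  5: ebce$eeb -> last char: b
  6: ebebce$e -> last char: e
  7: eebebce$ -> last char: $


BWT = eeebcbe$


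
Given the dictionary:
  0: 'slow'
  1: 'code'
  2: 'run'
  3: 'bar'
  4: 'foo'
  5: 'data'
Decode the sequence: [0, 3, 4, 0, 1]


Look up each index in the dictionary:
  0 -> 'slow'
  3 -> 'bar'
  4 -> 'foo'
  0 -> 'slow'
  1 -> 'code'

Decoded: "slow bar foo slow code"


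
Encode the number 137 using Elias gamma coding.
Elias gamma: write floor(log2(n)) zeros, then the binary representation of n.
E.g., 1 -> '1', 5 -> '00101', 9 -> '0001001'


num_bits = floor(log2(137)) + 1 = 8
leading_zeros = num_bits - 1 = 7
binary(137) = 10001001

Elias gamma(137) = '0000000' + '10001001' = 000000010001001 (15 bits)


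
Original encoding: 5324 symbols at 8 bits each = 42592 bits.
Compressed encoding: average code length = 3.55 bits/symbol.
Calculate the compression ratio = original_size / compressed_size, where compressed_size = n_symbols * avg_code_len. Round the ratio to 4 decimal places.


original_size = n_symbols * orig_bits = 5324 * 8 = 42592 bits
compressed_size = n_symbols * avg_code_len = 5324 * 3.55 = 18900.2 bits
ratio = original_size / compressed_size = 42592 / 18900.2 = 2.2535

Compression ratio = 2.2535


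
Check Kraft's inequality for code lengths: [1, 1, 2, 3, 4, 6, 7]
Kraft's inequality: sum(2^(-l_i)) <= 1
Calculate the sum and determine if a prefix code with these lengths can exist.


Sum = 2^(-1) + 2^(-1) + 2^(-2) + 2^(-3) + 2^(-4) + 2^(-6) + 2^(-7)
    = 0.5 + 0.5 + 0.25 + 0.125 + 0.0625 + 0.015625 + 0.0078125
    = 187/128 = 1.4609375
Since 1.4609375 > 1, Kraft's inequality is NOT satisfied.
A prefix code with these lengths CANNOT exist.

Kraft sum = 1.4609375. Not satisfied.


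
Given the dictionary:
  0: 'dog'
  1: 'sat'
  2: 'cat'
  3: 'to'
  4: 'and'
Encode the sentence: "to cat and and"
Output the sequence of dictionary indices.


Look up each word in the dictionary:
  'to' -> 3
  'cat' -> 2
  'and' -> 4
  'and' -> 4

Encoded: [3, 2, 4, 4]


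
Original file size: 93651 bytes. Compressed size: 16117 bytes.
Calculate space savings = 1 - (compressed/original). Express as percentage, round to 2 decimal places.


ratio = compressed/original = 16117/93651 = 0.172096
savings = 1 - ratio = 1 - 0.172096 = 0.827904
as a percentage: 0.827904 * 100 = 82.79%

Space savings = 1 - 16117/93651 = 82.79%


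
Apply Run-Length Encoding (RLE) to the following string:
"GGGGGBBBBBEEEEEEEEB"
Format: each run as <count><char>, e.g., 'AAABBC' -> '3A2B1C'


Scanning runs left to right:
  i=0: run of 'G' x 5 -> '5G'
  i=5: run of 'B' x 5 -> '5B'
  i=10: run of 'E' x 8 -> '8E'
  i=18: run of 'B' x 1 -> '1B'

RLE = 5G5B8E1B


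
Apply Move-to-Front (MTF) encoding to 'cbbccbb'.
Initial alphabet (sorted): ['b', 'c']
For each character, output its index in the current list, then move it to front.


MTF encoding:
'c': index 1 in ['b', 'c'] -> ['c', 'b']
'b': index 1 in ['c', 'b'] -> ['b', 'c']
'b': index 0 in ['b', 'c'] -> ['b', 'c']
'c': index 1 in ['b', 'c'] -> ['c', 'b']
'c': index 0 in ['c', 'b'] -> ['c', 'b']
'b': index 1 in ['c', 'b'] -> ['b', 'c']
'b': index 0 in ['b', 'c'] -> ['b', 'c']


Output: [1, 1, 0, 1, 0, 1, 0]


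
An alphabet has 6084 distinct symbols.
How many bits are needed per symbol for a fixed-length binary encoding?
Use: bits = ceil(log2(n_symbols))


log2(6084) = 12.5708
Bracket: 2^12 = 4096 < 6084 <= 2^13 = 8192
So ceil(log2(6084)) = 13

bits = ceil(log2(6084)) = ceil(12.5708) = 13 bits


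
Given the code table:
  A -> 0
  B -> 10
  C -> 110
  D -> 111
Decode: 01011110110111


Decoding:
0 -> A
10 -> B
111 -> D
10 -> B
110 -> C
111 -> D


Result: ABDBCD


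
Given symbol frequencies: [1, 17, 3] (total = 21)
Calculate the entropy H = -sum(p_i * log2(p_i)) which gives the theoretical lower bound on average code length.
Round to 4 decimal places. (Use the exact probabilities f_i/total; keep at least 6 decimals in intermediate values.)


Per-symbol terms -p_i * log2(p_i) with p_i = f_i/21:
  p = 1/21 = 0.047619: log2(p) = -4.392317, -p*log2(p) = 0.209158
  p = 17/21 = 0.809524: log2(p) = -0.304855, -p*log2(p) = 0.246787
  p = 3/21 = 0.142857: log2(p) = -2.807355, -p*log2(p) = 0.401051
H = 0.209158 + 0.246787 + 0.401051 = 0.856996

H = 0.857 bits/symbol


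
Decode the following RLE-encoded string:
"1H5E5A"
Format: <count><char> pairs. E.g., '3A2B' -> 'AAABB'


Expanding each <count><char> pair:
  1H -> 'H'
  5E -> 'EEEEE'
  5A -> 'AAAAA'

Decoded = HEEEEEAAAAA


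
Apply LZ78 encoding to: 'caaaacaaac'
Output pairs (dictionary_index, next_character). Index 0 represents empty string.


LZ78 encoding steps:
Dictionary: {0: ''}
Step 1: w='' (idx 0), next='c' -> output (0, 'c'), add 'c' as idx 1
Step 2: w='' (idx 0), next='a' -> output (0, 'a'), add 'a' as idx 2
Step 3: w='a' (idx 2), next='a' -> output (2, 'a'), add 'aa' as idx 3
Step 4: w='a' (idx 2), next='c' -> output (2, 'c'), add 'ac' as idx 4
Step 5: w='aa' (idx 3), next='a' -> output (3, 'a'), add 'aaa' as idx 5
Step 6: w='c' (idx 1), end of input -> output (1, '')


Encoded: [(0, 'c'), (0, 'a'), (2, 'a'), (2, 'c'), (3, 'a'), (1, '')]


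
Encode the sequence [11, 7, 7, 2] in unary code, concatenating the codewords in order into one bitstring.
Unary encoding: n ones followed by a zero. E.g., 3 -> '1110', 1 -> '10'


Encode each number as n ones followed by a terminating 0:
  11 -> 111111111110 (12 bits)
  7 -> 11111110 (8 bits)
  7 -> 11111110 (8 bits)
  2 -> 110 (3 bits)
Total length = 12 + 8 + 8 + 3 = 31 bits.

Unary([11, 7, 7, 2]) = 1111111111101111111011111110110 (31 bits)


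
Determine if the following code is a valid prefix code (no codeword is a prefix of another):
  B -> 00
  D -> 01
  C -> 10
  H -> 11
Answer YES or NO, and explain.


Checking each pair (does one codeword prefix another?):
  B='00' vs D='01': no prefix
  B='00' vs C='10': no prefix
  B='00' vs H='11': no prefix
  D='01' vs B='00': no prefix
  D='01' vs C='10': no prefix
  D='01' vs H='11': no prefix
  C='10' vs B='00': no prefix
  C='10' vs D='01': no prefix
  C='10' vs H='11': no prefix
  H='11' vs B='00': no prefix
  H='11' vs D='01': no prefix
  H='11' vs C='10': no prefix
No violation found over all pairs.

YES -- this is a valid prefix code. No codeword is a prefix of any other codeword.


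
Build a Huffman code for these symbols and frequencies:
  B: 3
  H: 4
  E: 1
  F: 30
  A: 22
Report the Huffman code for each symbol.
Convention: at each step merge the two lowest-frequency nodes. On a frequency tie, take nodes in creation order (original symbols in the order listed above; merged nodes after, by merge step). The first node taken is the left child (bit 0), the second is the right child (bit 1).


Huffman tree construction:
Step 1: Merge E(1) + B(3) = 4
Step 2: Merge H(4) + (E+B)(4) = 8
Step 3: Merge (H+(E+B))(8) + A(22) = 30
Step 4: Merge F(30) + ((H+(E+B))+A)(30) = 60
Read each symbol's code off the tree from the root (left child = 0, right child = 1).

Codes:
  B: 1011 (length 4)
  H: 100 (length 3)
  E: 1010 (length 4)
  F: 0 (length 1)
  A: 11 (length 2)
Average code length: 102/60 = 1.7000 bits/symbol


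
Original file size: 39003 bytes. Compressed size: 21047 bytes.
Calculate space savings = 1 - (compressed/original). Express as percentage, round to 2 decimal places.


ratio = compressed/original = 21047/39003 = 0.539625
savings = 1 - ratio = 1 - 0.539625 = 0.460375
as a percentage: 0.460375 * 100 = 46.04%

Space savings = 1 - 21047/39003 = 46.04%


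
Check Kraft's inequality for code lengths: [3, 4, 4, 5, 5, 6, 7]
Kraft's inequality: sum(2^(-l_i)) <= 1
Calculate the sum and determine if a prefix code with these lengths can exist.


Sum = 2^(-3) + 2^(-4) + 2^(-4) + 2^(-5) + 2^(-5) + 2^(-6) + 2^(-7)
    = 0.125 + 0.0625 + 0.0625 + 0.03125 + 0.03125 + 0.015625 + 0.0078125
    = 43/128 = 0.3359375
Since 0.3359375 <= 1, Kraft's inequality IS satisfied.
A prefix code with these lengths CAN exist.

Kraft sum = 0.3359375. Satisfied.


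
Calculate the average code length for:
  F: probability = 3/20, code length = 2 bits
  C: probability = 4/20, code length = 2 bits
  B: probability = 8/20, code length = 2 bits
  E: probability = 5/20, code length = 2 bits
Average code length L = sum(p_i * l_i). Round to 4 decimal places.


Weighted contributions p_i * l_i:
  F: (3/20) * 2 = 6/20
  C: (4/20) * 2 = 8/20
  B: (8/20) * 2 = 16/20
  E: (5/20) * 2 = 10/20
Sum = (6 + 8 + 16 + 10)/20 = 40/20

L = 40/20 = 2.0000 bits/symbol


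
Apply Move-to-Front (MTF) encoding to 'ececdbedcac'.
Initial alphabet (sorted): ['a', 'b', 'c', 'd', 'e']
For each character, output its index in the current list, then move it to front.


MTF encoding:
'e': index 4 in ['a', 'b', 'c', 'd', 'e'] -> ['e', 'a', 'b', 'c', 'd']
'c': index 3 in ['e', 'a', 'b', 'c', 'd'] -> ['c', 'e', 'a', 'b', 'd']
'e': index 1 in ['c', 'e', 'a', 'b', 'd'] -> ['e', 'c', 'a', 'b', 'd']
'c': index 1 in ['e', 'c', 'a', 'b', 'd'] -> ['c', 'e', 'a', 'b', 'd']
'd': index 4 in ['c', 'e', 'a', 'b', 'd'] -> ['d', 'c', 'e', 'a', 'b']
'b': index 4 in ['d', 'c', 'e', 'a', 'b'] -> ['b', 'd', 'c', 'e', 'a']
'e': index 3 in ['b', 'd', 'c', 'e', 'a'] -> ['e', 'b', 'd', 'c', 'a']
'd': index 2 in ['e', 'b', 'd', 'c', 'a'] -> ['d', 'e', 'b', 'c', 'a']
'c': index 3 in ['d', 'e', 'b', 'c', 'a'] -> ['c', 'd', 'e', 'b', 'a']
'a': index 4 in ['c', 'd', 'e', 'b', 'a'] -> ['a', 'c', 'd', 'e', 'b']
'c': index 1 in ['a', 'c', 'd', 'e', 'b'] -> ['c', 'a', 'd', 'e', 'b']


Output: [4, 3, 1, 1, 4, 4, 3, 2, 3, 4, 1]


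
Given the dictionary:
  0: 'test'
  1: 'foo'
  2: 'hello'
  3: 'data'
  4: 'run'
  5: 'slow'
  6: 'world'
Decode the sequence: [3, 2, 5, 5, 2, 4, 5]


Look up each index in the dictionary:
  3 -> 'data'
  2 -> 'hello'
  5 -> 'slow'
  5 -> 'slow'
  2 -> 'hello'
  4 -> 'run'
  5 -> 'slow'

Decoded: "data hello slow slow hello run slow"


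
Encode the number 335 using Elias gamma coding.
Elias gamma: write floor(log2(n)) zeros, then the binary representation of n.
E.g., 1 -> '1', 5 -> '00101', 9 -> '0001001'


num_bits = floor(log2(335)) + 1 = 9
leading_zeros = num_bits - 1 = 8
binary(335) = 101001111

Elias gamma(335) = '00000000' + '101001111' = 00000000101001111 (17 bits)


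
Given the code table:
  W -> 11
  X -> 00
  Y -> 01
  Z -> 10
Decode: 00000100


Decoding:
00 -> X
00 -> X
01 -> Y
00 -> X


Result: XXYX


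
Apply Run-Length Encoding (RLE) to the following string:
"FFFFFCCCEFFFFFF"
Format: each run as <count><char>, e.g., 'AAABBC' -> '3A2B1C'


Scanning runs left to right:
  i=0: run of 'F' x 5 -> '5F'
  i=5: run of 'C' x 3 -> '3C'
  i=8: run of 'E' x 1 -> '1E'
  i=9: run of 'F' x 6 -> '6F'

RLE = 5F3C1E6F


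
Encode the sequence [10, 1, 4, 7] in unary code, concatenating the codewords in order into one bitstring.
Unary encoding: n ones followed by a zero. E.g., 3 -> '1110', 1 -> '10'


Encode each number as n ones followed by a terminating 0:
  10 -> 11111111110 (11 bits)
  1 -> 10 (2 bits)
  4 -> 11110 (5 bits)
  7 -> 11111110 (8 bits)
Total length = 11 + 2 + 5 + 8 = 26 bits.

Unary([10, 1, 4, 7]) = 11111111110101111011111110 (26 bits)


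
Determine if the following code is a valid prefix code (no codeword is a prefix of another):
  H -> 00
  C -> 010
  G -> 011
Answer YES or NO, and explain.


Checking each pair (does one codeword prefix another?):
  H='00' vs C='010': no prefix
  H='00' vs G='011': no prefix
  C='010' vs H='00': no prefix
  C='010' vs G='011': no prefix
  G='011' vs H='00': no prefix
  G='011' vs C='010': no prefix
No violation found over all pairs.

YES -- this is a valid prefix code. No codeword is a prefix of any other codeword.


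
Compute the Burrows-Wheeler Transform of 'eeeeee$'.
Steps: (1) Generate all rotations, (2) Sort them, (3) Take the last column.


Rotations (sorted):
  0: $eeeeee -> last char: e
  1: e$eeeee -> last char: e
  2: ee$eeee -> last char: e
  3: eee$eee -> last char: e
  4: eeee$ee -> last char: e
  5: eeeee$e -> last char: e
  6: eeeeee$ -> last char: $


BWT = eeeeee$


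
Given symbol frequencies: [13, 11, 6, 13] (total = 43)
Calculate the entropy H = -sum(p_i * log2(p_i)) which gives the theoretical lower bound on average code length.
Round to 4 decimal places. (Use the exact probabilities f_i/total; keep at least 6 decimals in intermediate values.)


Per-symbol terms -p_i * log2(p_i) with p_i = f_i/43:
  p = 13/43 = 0.302326: log2(p) = -1.725825, -p*log2(p) = 0.521761
  p = 11/43 = 0.255814: log2(p) = -1.966833, -p*log2(p) = 0.503143
  p = 6/43 = 0.139535: log2(p) = -2.841302, -p*log2(p) = 0.396461
  p = 13/43 = 0.302326: log2(p) = -1.725825, -p*log2(p) = 0.521761
H = 0.521761 + 0.503143 + 0.396461 + 0.521761 = 1.943126

H = 1.9431 bits/symbol


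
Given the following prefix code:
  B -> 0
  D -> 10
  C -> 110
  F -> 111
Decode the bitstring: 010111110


Decoding step by step:
Bits 0 -> B
Bits 10 -> D
Bits 111 -> F
Bits 110 -> C


Decoded message: BDFC


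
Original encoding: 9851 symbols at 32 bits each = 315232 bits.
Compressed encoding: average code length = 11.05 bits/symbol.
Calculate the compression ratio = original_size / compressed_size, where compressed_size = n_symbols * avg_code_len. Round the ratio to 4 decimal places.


original_size = n_symbols * orig_bits = 9851 * 32 = 315232 bits
compressed_size = n_symbols * avg_code_len = 9851 * 11.05 = 108853.55 bits
ratio = original_size / compressed_size = 315232 / 108853.55 = 2.8959

Compression ratio = 2.8959


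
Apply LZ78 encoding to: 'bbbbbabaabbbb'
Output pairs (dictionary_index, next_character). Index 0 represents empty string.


LZ78 encoding steps:
Dictionary: {0: ''}
Step 1: w='' (idx 0), next='b' -> output (0, 'b'), add 'b' as idx 1
Step 2: w='b' (idx 1), next='b' -> output (1, 'b'), add 'bb' as idx 2
Step 3: w='bb' (idx 2), next='a' -> output (2, 'a'), add 'bba' as idx 3
Step 4: w='b' (idx 1), next='a' -> output (1, 'a'), add 'ba' as idx 4
Step 5: w='' (idx 0), next='a' -> output (0, 'a'), add 'a' as idx 5
Step 6: w='bb' (idx 2), next='b' -> output (2, 'b'), add 'bbb' as idx 6
Step 7: w='b' (idx 1), end of input -> output (1, '')


Encoded: [(0, 'b'), (1, 'b'), (2, 'a'), (1, 'a'), (0, 'a'), (2, 'b'), (1, '')]


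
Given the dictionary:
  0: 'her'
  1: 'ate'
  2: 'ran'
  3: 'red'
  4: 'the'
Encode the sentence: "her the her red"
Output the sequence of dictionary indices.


Look up each word in the dictionary:
  'her' -> 0
  'the' -> 4
  'her' -> 0
  'red' -> 3

Encoded: [0, 4, 0, 3]


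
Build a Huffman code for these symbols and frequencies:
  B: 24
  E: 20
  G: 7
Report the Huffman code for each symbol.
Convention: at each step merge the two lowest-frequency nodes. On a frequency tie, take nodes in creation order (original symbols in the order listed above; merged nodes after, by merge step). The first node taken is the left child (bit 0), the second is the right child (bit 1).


Huffman tree construction:
Step 1: Merge G(7) + E(20) = 27
Step 2: Merge B(24) + (G+E)(27) = 51
Read each symbol's code off the tree from the root (left child = 0, right child = 1).

Codes:
  B: 0 (length 1)
  E: 11 (length 2)
  G: 10 (length 2)
Average code length: 78/51 = 1.5294 bits/symbol


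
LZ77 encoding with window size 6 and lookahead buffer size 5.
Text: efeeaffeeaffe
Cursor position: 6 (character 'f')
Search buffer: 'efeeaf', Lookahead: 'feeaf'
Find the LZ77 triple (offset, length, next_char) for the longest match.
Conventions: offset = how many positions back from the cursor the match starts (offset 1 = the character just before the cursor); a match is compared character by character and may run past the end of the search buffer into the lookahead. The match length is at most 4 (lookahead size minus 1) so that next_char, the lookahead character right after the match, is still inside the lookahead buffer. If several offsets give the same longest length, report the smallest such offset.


Try each offset into the search buffer:
  offset=1 (pos 5, char 'f'): match length 1
  offset=2 (pos 4, char 'a'): match length 0
  offset=3 (pos 3, char 'e'): match length 0
  offset=4 (pos 2, char 'e'): match length 0
  offset=5 (pos 1, char 'f'): match length 4
  offset=6 (pos 0, char 'e'): match length 0
Longest match has length 4 at offset 5.
next_char = character at position 6 + 4 = 10 -> 'f'

Best match: offset=5, length=4 (matching 'feea' starting at position 1)
LZ77 triple: (5, 4, 'f')


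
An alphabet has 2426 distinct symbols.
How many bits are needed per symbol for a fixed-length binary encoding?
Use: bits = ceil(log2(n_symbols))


log2(2426) = 11.2444
Bracket: 2^11 = 2048 < 2426 <= 2^12 = 4096
So ceil(log2(2426)) = 12

bits = ceil(log2(2426)) = ceil(11.2444) = 12 bits


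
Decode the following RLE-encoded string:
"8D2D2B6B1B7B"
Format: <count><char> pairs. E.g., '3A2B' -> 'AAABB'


Expanding each <count><char> pair:
  8D -> 'DDDDDDDD'
  2D -> 'DD'
  2B -> 'BB'
  6B -> 'BBBBBB'
  1B -> 'B'
  7B -> 'BBBBBBB'

Decoded = DDDDDDDDDDBBBBBBBBBBBBBBBB


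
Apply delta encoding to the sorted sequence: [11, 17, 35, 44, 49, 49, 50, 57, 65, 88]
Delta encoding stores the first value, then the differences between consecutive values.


First value: 11
Deltas:
  17 - 11 = 6
  35 - 17 = 18
  44 - 35 = 9
  49 - 44 = 5
  49 - 49 = 0
  50 - 49 = 1
  57 - 50 = 7
  65 - 57 = 8
  88 - 65 = 23


Delta encoded: [11, 6, 18, 9, 5, 0, 1, 7, 8, 23]


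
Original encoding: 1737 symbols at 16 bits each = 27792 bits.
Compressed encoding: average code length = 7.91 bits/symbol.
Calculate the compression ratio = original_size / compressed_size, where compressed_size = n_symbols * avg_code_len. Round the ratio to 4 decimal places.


original_size = n_symbols * orig_bits = 1737 * 16 = 27792 bits
compressed_size = n_symbols * avg_code_len = 1737 * 7.91 = 13739.67 bits
ratio = original_size / compressed_size = 27792 / 13739.67 = 2.0228

Compression ratio = 2.0228


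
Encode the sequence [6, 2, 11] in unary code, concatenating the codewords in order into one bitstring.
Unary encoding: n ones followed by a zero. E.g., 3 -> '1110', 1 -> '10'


Encode each number as n ones followed by a terminating 0:
  6 -> 1111110 (7 bits)
  2 -> 110 (3 bits)
  11 -> 111111111110 (12 bits)
Total length = 7 + 3 + 12 = 22 bits.

Unary([6, 2, 11]) = 1111110110111111111110 (22 bits)


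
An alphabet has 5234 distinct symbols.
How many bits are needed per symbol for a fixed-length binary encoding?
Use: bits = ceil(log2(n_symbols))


log2(5234) = 12.3537
Bracket: 2^12 = 4096 < 5234 <= 2^13 = 8192
So ceil(log2(5234)) = 13

bits = ceil(log2(5234)) = ceil(12.3537) = 13 bits


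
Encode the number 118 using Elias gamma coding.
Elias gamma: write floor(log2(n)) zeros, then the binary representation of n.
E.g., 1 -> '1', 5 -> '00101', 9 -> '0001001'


num_bits = floor(log2(118)) + 1 = 7
leading_zeros = num_bits - 1 = 6
binary(118) = 1110110

Elias gamma(118) = '000000' + '1110110' = 0000001110110 (13 bits)


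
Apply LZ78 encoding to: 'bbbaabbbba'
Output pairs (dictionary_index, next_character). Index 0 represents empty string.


LZ78 encoding steps:
Dictionary: {0: ''}
Step 1: w='' (idx 0), next='b' -> output (0, 'b'), add 'b' as idx 1
Step 2: w='b' (idx 1), next='b' -> output (1, 'b'), add 'bb' as idx 2
Step 3: w='' (idx 0), next='a' -> output (0, 'a'), add 'a' as idx 3
Step 4: w='a' (idx 3), next='b' -> output (3, 'b'), add 'ab' as idx 4
Step 5: w='bb' (idx 2), next='b' -> output (2, 'b'), add 'bbb' as idx 5
Step 6: w='a' (idx 3), end of input -> output (3, '')


Encoded: [(0, 'b'), (1, 'b'), (0, 'a'), (3, 'b'), (2, 'b'), (3, '')]


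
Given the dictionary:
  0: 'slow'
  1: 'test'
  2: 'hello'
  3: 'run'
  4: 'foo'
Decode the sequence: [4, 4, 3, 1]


Look up each index in the dictionary:
  4 -> 'foo'
  4 -> 'foo'
  3 -> 'run'
  1 -> 'test'

Decoded: "foo foo run test"


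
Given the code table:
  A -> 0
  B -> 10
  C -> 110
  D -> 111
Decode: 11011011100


Decoding:
110 -> C
110 -> C
111 -> D
0 -> A
0 -> A


Result: CCDAA


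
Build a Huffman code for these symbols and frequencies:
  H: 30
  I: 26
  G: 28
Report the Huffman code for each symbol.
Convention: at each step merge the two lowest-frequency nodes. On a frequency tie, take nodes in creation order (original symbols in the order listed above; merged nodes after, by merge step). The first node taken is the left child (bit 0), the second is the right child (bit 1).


Huffman tree construction:
Step 1: Merge I(26) + G(28) = 54
Step 2: Merge H(30) + (I+G)(54) = 84
Read each symbol's code off the tree from the root (left child = 0, right child = 1).

Codes:
  H: 0 (length 1)
  I: 10 (length 2)
  G: 11 (length 2)
Average code length: 138/84 = 1.6429 bits/symbol


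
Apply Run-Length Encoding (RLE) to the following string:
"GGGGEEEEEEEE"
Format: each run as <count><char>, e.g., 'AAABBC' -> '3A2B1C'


Scanning runs left to right:
  i=0: run of 'G' x 4 -> '4G'
  i=4: run of 'E' x 8 -> '8E'

RLE = 4G8E


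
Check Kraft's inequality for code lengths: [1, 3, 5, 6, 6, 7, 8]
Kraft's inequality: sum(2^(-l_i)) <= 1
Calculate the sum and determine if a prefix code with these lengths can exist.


Sum = 2^(-1) + 2^(-3) + 2^(-5) + 2^(-6) + 2^(-6) + 2^(-7) + 2^(-8)
    = 0.5 + 0.125 + 0.03125 + 0.015625 + 0.015625 + 0.0078125 + 0.00390625
    = 179/256 = 0.69921875
Since 0.69921875 <= 1, Kraft's inequality IS satisfied.
A prefix code with these lengths CAN exist.

Kraft sum = 0.69921875. Satisfied.


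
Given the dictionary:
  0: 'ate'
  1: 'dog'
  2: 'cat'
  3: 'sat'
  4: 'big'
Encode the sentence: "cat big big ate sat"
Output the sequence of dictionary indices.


Look up each word in the dictionary:
  'cat' -> 2
  'big' -> 4
  'big' -> 4
  'ate' -> 0
  'sat' -> 3

Encoded: [2, 4, 4, 0, 3]


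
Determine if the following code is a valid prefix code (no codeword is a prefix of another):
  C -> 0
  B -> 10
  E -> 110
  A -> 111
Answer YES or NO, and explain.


Checking each pair (does one codeword prefix another?):
  C='0' vs B='10': no prefix
  C='0' vs E='110': no prefix
  C='0' vs A='111': no prefix
  B='10' vs C='0': no prefix
  B='10' vs E='110': no prefix
  B='10' vs A='111': no prefix
  E='110' vs C='0': no prefix
  E='110' vs B='10': no prefix
  E='110' vs A='111': no prefix
  A='111' vs C='0': no prefix
  A='111' vs B='10': no prefix
  A='111' vs E='110': no prefix
No violation found over all pairs.

YES -- this is a valid prefix code. No codeword is a prefix of any other codeword.


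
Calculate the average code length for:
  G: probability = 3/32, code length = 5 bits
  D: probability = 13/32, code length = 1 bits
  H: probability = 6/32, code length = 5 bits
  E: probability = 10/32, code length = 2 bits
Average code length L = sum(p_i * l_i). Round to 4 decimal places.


Weighted contributions p_i * l_i:
  G: (3/32) * 5 = 15/32
  D: (13/32) * 1 = 13/32
  H: (6/32) * 5 = 30/32
  E: (10/32) * 2 = 20/32
Sum = (15 + 13 + 30 + 20)/32 = 78/32

L = 78/32 = 2.4375 bits/symbol


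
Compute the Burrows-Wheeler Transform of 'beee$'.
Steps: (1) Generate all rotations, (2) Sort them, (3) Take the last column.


Rotations (sorted):
  0: $beee -> last char: e
  1: beee$ -> last char: $
  2: e$bee -> last char: e
  3: ee$be -> last char: e
  4: eee$b -> last char: b


BWT = e$eeb


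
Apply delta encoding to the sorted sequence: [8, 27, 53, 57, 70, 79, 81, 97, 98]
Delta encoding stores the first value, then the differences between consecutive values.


First value: 8
Deltas:
  27 - 8 = 19
  53 - 27 = 26
  57 - 53 = 4
  70 - 57 = 13
  79 - 70 = 9
  81 - 79 = 2
  97 - 81 = 16
  98 - 97 = 1


Delta encoded: [8, 19, 26, 4, 13, 9, 2, 16, 1]


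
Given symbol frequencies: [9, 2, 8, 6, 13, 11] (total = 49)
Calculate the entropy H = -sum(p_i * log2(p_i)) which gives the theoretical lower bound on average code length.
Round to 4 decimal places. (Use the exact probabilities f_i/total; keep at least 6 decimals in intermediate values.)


Per-symbol terms -p_i * log2(p_i) with p_i = f_i/49:
  p = 9/49 = 0.183673: log2(p) = -2.444785, -p*log2(p) = 0.449042
  p = 2/49 = 0.040816: log2(p) = -4.614710, -p*log2(p) = 0.188356
  p = 8/49 = 0.163265: log2(p) = -2.614710, -p*log2(p) = 0.426891
  p = 6/49 = 0.122449: log2(p) = -3.029747, -p*log2(p) = 0.370989
  p = 13/49 = 0.265306: log2(p) = -1.914270, -p*log2(p) = 0.507868
  p = 11/49 = 0.224490: log2(p) = -2.155278, -p*log2(p) = 0.483838
H = 0.449042 + 0.188356 + 0.426891 + 0.370989 + 0.507868 + 0.483838 = 2.426984

H = 2.427 bits/symbol


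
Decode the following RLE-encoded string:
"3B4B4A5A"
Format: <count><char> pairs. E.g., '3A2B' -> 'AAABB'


Expanding each <count><char> pair:
  3B -> 'BBB'
  4B -> 'BBBB'
  4A -> 'AAAA'
  5A -> 'AAAAA'

Decoded = BBBBBBBAAAAAAAAA


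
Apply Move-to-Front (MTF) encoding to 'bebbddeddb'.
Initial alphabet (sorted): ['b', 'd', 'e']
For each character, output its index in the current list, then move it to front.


MTF encoding:
'b': index 0 in ['b', 'd', 'e'] -> ['b', 'd', 'e']
'e': index 2 in ['b', 'd', 'e'] -> ['e', 'b', 'd']
'b': index 1 in ['e', 'b', 'd'] -> ['b', 'e', 'd']
'b': index 0 in ['b', 'e', 'd'] -> ['b', 'e', 'd']
'd': index 2 in ['b', 'e', 'd'] -> ['d', 'b', 'e']
'd': index 0 in ['d', 'b', 'e'] -> ['d', 'b', 'e']
'e': index 2 in ['d', 'b', 'e'] -> ['e', 'd', 'b']
'd': index 1 in ['e', 'd', 'b'] -> ['d', 'e', 'b']
'd': index 0 in ['d', 'e', 'b'] -> ['d', 'e', 'b']
'b': index 2 in ['d', 'e', 'b'] -> ['b', 'd', 'e']


Output: [0, 2, 1, 0, 2, 0, 2, 1, 0, 2]


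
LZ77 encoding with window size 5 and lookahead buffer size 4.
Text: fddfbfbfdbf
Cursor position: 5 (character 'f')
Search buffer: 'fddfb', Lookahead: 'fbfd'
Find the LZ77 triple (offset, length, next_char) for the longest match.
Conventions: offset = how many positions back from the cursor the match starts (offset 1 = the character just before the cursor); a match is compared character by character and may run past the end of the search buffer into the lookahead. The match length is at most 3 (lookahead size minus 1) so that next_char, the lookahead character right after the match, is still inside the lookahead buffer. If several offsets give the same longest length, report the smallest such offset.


Try each offset into the search buffer:
  offset=1 (pos 4, char 'b'): match length 0
  offset=2 (pos 3, char 'f'): match length 3
  offset=3 (pos 2, char 'd'): match length 0
  offset=4 (pos 1, char 'd'): match length 0
  offset=5 (pos 0, char 'f'): match length 1
Longest match has length 3 at offset 2.
next_char = character at position 5 + 3 = 8 -> 'd'

Best match: offset=2, length=3 (matching 'fbf' starting at position 3)
LZ77 triple: (2, 3, 'd')


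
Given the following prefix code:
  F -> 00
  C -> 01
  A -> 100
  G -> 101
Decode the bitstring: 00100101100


Decoding step by step:
Bits 00 -> F
Bits 100 -> A
Bits 101 -> G
Bits 100 -> A


Decoded message: FAGA


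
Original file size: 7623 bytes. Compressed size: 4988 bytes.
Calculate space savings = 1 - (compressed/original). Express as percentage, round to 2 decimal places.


ratio = compressed/original = 4988/7623 = 0.654336
savings = 1 - ratio = 1 - 0.654336 = 0.345664
as a percentage: 0.345664 * 100 = 34.57%

Space savings = 1 - 4988/7623 = 34.57%


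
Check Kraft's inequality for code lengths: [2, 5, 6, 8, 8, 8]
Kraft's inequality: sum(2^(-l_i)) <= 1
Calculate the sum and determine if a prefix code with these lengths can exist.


Sum = 2^(-2) + 2^(-5) + 2^(-6) + 2^(-8) + 2^(-8) + 2^(-8)
    = 0.25 + 0.03125 + 0.015625 + 0.00390625 + 0.00390625 + 0.00390625
    = 79/256 = 0.30859375
Since 0.30859375 <= 1, Kraft's inequality IS satisfied.
A prefix code with these lengths CAN exist.

Kraft sum = 0.30859375. Satisfied.


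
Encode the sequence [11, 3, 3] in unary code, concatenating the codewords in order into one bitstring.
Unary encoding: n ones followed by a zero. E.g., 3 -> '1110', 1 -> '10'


Encode each number as n ones followed by a terminating 0:
  11 -> 111111111110 (12 bits)
  3 -> 1110 (4 bits)
  3 -> 1110 (4 bits)
Total length = 12 + 4 + 4 = 20 bits.

Unary([11, 3, 3]) = 11111111111011101110 (20 bits)
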